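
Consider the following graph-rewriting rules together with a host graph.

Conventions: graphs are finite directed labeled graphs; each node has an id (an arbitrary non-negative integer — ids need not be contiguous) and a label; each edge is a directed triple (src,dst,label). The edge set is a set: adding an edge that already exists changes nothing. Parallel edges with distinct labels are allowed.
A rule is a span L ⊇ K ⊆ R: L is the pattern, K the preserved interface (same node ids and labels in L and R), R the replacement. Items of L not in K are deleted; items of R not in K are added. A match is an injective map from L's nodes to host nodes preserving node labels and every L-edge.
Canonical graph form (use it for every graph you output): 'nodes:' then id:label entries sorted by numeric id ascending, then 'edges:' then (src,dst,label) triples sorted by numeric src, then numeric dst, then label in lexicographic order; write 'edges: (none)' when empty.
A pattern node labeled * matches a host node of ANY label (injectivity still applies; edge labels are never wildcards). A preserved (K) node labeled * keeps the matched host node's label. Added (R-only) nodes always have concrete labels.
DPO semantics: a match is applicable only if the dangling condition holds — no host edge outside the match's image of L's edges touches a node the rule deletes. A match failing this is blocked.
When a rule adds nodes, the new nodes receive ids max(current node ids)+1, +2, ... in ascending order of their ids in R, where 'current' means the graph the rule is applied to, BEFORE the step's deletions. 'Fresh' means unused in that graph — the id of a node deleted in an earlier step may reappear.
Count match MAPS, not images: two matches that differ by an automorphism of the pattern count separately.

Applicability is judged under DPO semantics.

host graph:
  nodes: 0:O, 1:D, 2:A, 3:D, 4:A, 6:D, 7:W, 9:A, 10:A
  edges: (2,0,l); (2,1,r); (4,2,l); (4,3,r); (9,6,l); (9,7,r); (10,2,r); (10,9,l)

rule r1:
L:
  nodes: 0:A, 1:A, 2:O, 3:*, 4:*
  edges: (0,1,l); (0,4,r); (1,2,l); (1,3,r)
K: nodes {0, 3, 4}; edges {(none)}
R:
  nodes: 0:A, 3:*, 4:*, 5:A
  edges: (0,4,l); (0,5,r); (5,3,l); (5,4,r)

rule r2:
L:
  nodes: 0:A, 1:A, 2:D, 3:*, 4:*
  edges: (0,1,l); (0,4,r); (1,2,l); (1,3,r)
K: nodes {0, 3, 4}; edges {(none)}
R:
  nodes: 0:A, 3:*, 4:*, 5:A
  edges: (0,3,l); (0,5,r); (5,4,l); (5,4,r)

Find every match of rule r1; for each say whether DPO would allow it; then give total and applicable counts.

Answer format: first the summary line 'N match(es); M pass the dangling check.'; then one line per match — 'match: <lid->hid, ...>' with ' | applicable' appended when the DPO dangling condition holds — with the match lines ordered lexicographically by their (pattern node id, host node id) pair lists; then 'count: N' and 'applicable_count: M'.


1 match(es); 0 pass the dangling check.
match: 0->4, 1->2, 2->0, 3->1, 4->3
count: 1
applicable_count: 0


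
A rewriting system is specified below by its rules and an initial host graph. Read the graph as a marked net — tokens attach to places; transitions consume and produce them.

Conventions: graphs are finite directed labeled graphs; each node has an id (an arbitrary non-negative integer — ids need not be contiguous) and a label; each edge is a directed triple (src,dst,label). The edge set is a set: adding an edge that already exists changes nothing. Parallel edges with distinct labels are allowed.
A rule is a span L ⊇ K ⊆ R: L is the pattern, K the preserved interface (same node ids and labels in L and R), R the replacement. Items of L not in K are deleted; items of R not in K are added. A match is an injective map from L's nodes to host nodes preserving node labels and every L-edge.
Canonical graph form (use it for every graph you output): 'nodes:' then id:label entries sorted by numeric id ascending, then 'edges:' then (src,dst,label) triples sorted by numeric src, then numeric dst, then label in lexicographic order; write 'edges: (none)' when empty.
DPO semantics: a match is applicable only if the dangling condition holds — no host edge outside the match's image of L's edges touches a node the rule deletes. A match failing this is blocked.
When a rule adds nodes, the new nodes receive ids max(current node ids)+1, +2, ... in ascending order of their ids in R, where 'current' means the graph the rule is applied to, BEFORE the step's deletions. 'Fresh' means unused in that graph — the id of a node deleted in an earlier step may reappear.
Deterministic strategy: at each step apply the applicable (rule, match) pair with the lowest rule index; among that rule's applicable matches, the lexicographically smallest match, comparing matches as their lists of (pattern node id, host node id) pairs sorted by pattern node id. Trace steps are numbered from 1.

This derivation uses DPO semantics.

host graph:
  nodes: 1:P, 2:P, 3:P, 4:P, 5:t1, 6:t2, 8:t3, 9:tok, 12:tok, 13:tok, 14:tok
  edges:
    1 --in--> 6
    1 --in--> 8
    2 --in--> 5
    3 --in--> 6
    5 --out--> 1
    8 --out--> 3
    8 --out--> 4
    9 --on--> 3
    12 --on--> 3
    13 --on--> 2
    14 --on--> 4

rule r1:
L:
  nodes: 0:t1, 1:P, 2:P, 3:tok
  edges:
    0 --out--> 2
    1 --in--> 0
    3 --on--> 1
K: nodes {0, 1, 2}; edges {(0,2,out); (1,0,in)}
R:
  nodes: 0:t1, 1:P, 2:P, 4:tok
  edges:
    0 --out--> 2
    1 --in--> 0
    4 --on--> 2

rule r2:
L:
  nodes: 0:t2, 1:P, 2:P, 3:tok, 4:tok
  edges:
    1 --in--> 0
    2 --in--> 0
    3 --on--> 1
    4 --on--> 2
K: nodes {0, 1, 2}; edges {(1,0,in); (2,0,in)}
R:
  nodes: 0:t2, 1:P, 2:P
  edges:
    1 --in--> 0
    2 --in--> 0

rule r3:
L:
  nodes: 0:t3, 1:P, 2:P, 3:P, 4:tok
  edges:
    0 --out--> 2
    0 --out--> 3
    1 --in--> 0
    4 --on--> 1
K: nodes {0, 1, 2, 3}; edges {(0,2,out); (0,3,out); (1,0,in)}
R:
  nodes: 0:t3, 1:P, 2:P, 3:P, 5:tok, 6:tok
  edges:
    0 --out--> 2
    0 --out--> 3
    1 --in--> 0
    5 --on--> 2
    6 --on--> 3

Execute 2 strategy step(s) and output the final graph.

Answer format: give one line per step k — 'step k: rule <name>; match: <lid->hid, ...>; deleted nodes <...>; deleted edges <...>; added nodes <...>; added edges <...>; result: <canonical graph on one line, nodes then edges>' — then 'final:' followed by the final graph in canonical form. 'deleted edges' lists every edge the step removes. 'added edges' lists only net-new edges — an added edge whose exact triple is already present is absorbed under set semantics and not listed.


step 1: rule r1; match: 0->5, 1->2, 2->1, 3->13; deleted nodes 13; deleted edges (13,2,on); added nodes 15; added edges (15,1,on); result: nodes: 1:P, 2:P, 3:P, 4:P, 5:t1, 6:t2, 8:t3, 9:tok, 12:tok, 14:tok, 15:tok edges: (1,6,in); (1,8,in); (2,5,in); (3,6,in); (5,1,out); (8,3,out); (8,4,out); (9,3,on); (12,3,on); (14,4,on); (15,1,on)
step 2: rule r2; match: 0->6, 1->1, 2->3, 3->15, 4->9; deleted nodes 9, 15; deleted edges (9,3,on); (15,1,on); added nodes (none); added edges (none); result: nodes: 1:P, 2:P, 3:P, 4:P, 5:t1, 6:t2, 8:t3, 12:tok, 14:tok edges: (1,6,in); (1,8,in); (2,5,in); (3,6,in); (5,1,out); (8,3,out); (8,4,out); (12,3,on); (14,4,on)
final:
nodes: 1:P, 2:P, 3:P, 4:P, 5:t1, 6:t2, 8:t3, 12:tok, 14:tok
edges: (1,6,in); (1,8,in); (2,5,in); (3,6,in); (5,1,out); (8,3,out); (8,4,out); (12,3,on); (14,4,on)


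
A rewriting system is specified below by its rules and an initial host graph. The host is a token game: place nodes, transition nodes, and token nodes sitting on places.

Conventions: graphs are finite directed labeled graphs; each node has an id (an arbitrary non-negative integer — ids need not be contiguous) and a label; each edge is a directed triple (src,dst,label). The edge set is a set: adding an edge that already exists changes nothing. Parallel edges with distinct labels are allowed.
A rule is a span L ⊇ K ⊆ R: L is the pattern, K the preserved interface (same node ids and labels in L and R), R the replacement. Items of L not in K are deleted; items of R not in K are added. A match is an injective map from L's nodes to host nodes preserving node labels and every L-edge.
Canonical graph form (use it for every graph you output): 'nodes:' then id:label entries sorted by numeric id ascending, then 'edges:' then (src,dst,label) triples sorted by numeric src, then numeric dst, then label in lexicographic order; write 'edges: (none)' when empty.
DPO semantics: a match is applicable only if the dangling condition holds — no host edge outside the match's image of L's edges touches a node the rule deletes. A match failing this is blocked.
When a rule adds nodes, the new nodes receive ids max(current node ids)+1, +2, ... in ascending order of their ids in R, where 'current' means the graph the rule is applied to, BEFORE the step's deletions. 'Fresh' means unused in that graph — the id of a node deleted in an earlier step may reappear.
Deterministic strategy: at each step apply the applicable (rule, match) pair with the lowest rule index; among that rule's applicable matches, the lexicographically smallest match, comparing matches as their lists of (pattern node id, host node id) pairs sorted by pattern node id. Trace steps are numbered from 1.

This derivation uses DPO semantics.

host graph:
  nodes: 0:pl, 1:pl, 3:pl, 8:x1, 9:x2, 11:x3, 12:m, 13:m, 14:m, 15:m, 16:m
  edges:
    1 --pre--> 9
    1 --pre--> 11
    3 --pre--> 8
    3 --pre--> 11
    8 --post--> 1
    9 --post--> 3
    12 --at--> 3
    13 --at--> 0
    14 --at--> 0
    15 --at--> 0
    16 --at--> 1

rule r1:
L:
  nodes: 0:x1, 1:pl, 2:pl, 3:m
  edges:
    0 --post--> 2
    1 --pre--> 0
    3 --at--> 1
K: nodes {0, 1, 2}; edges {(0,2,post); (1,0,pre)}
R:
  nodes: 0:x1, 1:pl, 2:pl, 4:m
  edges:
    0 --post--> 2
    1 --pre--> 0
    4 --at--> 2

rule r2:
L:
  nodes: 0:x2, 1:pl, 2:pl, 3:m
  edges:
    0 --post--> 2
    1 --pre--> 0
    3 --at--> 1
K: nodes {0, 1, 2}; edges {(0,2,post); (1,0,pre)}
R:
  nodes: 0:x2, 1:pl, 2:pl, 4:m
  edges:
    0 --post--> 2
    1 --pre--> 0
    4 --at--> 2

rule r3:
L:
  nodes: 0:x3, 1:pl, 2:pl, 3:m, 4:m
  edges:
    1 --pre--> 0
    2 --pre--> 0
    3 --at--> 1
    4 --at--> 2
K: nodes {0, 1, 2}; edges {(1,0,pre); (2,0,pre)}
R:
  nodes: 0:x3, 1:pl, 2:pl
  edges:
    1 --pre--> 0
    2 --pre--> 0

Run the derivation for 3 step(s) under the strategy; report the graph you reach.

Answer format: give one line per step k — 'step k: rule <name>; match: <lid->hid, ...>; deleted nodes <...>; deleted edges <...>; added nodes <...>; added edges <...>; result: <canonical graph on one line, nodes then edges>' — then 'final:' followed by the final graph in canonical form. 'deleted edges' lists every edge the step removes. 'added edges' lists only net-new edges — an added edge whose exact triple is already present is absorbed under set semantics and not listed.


step 1: rule r1; match: 0->8, 1->3, 2->1, 3->12; deleted nodes 12; deleted edges (12,3,at); added nodes 17; added edges (17,1,at); result: nodes: 0:pl, 1:pl, 3:pl, 8:x1, 9:x2, 11:x3, 13:m, 14:m, 15:m, 16:m, 17:m edges: (1,9,pre); (1,11,pre); (3,8,pre); (3,11,pre); (8,1,post); (9,3,post); (13,0,at); (14,0,at); (15,0,at); (16,1,at); (17,1,at)
step 2: rule r2; match: 0->9, 1->1, 2->3, 3->16; deleted nodes 16; deleted edges (16,1,at); added nodes 18; added edges (18,3,at); result: nodes: 0:pl, 1:pl, 3:pl, 8:x1, 9:x2, 11:x3, 13:m, 14:m, 15:m, 17:m, 18:m edges: (1,9,pre); (1,11,pre); (3,8,pre); (3,11,pre); (8,1,post); (9,3,post); (13,0,at); (14,0,at); (15,0,at); (17,1,at); (18,3,at)
step 3: rule r1; match: 0->8, 1->3, 2->1, 3->18; deleted nodes 18; deleted edges (18,3,at); added nodes 19; added edges (19,1,at); result: nodes: 0:pl, 1:pl, 3:pl, 8:x1, 9:x2, 11:x3, 13:m, 14:m, 15:m, 17:m, 19:m edges: (1,9,pre); (1,11,pre); (3,8,pre); (3,11,pre); (8,1,post); (9,3,post); (13,0,at); (14,0,at); (15,0,at); (17,1,at); (19,1,at)
final:
nodes: 0:pl, 1:pl, 3:pl, 8:x1, 9:x2, 11:x3, 13:m, 14:m, 15:m, 17:m, 19:m
edges: (1,9,pre); (1,11,pre); (3,8,pre); (3,11,pre); (8,1,post); (9,3,post); (13,0,at); (14,0,at); (15,0,at); (17,1,at); (19,1,at)


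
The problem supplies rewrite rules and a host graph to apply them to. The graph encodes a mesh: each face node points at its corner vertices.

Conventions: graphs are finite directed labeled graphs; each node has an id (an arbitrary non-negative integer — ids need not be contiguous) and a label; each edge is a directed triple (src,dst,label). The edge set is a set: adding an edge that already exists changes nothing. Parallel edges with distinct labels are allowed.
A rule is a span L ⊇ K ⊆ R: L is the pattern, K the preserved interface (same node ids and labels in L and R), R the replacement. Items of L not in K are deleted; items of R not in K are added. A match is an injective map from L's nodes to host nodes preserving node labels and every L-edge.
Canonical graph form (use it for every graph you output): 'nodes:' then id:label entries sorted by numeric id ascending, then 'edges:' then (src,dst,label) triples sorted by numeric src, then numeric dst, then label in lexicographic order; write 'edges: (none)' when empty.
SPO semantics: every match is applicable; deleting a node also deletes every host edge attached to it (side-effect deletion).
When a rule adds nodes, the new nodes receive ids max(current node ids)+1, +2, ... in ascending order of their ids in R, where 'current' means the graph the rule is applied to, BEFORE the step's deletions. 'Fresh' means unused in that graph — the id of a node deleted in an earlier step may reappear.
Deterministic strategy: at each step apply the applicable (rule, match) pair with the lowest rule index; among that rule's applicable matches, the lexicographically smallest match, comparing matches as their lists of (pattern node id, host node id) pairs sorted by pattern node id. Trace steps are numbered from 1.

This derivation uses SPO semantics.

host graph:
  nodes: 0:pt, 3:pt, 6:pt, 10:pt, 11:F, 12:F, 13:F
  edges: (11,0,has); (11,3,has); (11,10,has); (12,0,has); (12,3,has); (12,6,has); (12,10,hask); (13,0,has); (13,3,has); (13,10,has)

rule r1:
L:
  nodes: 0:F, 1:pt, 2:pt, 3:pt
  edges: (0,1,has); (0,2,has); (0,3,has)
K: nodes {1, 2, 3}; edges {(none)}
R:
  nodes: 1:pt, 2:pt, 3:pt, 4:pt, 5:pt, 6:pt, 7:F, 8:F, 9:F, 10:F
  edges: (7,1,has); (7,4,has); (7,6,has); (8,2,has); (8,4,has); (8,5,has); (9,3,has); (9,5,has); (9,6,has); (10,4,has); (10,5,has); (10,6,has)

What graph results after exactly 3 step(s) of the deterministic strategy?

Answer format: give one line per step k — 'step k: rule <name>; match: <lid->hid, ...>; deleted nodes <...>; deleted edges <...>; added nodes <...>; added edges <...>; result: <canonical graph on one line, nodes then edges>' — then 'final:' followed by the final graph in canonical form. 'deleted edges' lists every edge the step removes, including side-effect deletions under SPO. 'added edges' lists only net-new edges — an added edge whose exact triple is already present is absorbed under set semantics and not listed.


step 1: rule r1; match: 0->11, 1->0, 2->3, 3->10; deleted nodes 11; deleted edges (11,0,has); (11,3,has); (11,10,has); added nodes 14, 15, 16, 17, 18, 19, 20; added edges (17,0,has); (17,14,has); (17,16,has); (18,3,has); (18,14,has); (18,15,has); (19,10,has); (19,15,has); (19,16,has); (20,14,has); (20,15,has); (20,16,has); result: nodes: 0:pt, 3:pt, 6:pt, 10:pt, 12:F, 13:F, 14:pt, 15:pt, 16:pt, 17:F, 18:F, 19:F, 20:F edges: (12,0,has); (12,3,has); (12,6,has); (12,10,hask); (13,0,has); (13,3,has); (13,10,has); (17,0,has); (17,14,has); (17,16,has); (18,3,has); (18,14,has); (18,15,has); (19,10,has); (19,15,has); (19,16,has); (20,14,has); (20,15,has); (20,16,has)
step 2: rule r1; match: 0->12, 1->0, 2->3, 3->6; deleted nodes 12; deleted edges (12,0,has); (12,3,has); (12,6,has); (12,10,hask); added nodes 21, 22, 23, 24, 25, 26, 27; added edges (24,0,has); (24,21,has); (24,23,has); (25,3,has); (25,21,has); (25,22,has); (26,6,has); (26,22,has); (26,23,has); (27,21,has); (27,22,has); (27,23,has); result: nodes: 0:pt, 3:pt, 6:pt, 10:pt, 13:F, 14:pt, 15:pt, 16:pt, 17:F, 18:F, 19:F, 20:F, 21:pt, 22:pt, 23:pt, 24:F, 25:F, 26:F, 27:F edges: (13,0,has); (13,3,has); (13,10,has); (17,0,has); (17,14,has); (17,16,has); (18,3,has); (18,14,has); (18,15,has); (19,10,has); (19,15,has); (19,16,has); (20,14,has); (20,15,has); (20,16,has); (24,0,has); (24,21,has); (24,23,has); (25,3,has); (25,21,has); (25,22,has); (26,6,has); (26,22,has); (26,23,has); (27,21,has); (27,22,has); (27,23,has)
step 3: rule r1; match: 0->13, 1->0, 2->3, 3->10; deleted nodes 13; deleted edges (13,0,has); (13,3,has); (13,10,has); added nodes 28, 29, 30, 31, 32, 33, 34; added edges (31,0,has); (31,28,has); (31,30,has); (32,3,has); (32,28,has); (32,29,has); (33,10,has); (33,29,has); (33,30,has); (34,28,has); (34,29,has); (34,30,has); result: nodes: 0:pt, 3:pt, 6:pt, 10:pt, 14:pt, 15:pt, 16:pt, 17:F, 18:F, 19:F, 20:F, 21:pt, 22:pt, 23:pt, 24:F, 25:F, 26:F, 27:F, 28:pt, 29:pt, 30:pt, 31:F, 32:F, 33:F, 34:F edges: (17,0,has); (17,14,has); (17,16,has); (18,3,has); (18,14,has); (18,15,has); (19,10,has); (19,15,has); (19,16,has); (20,14,has); (20,15,has); (20,16,has); (24,0,has); (24,21,has); (24,23,has); (25,3,has); (25,21,has); (25,22,has); (26,6,has); (26,22,has); (26,23,has); (27,21,has); (27,22,has); (27,23,has); (31,0,has); (31,28,has); (31,30,has); (32,3,has); (32,28,has); (32,29,has); (33,10,has); (33,29,has); (33,30,has); (34,28,has); (34,29,has); (34,30,has)
final:
nodes: 0:pt, 3:pt, 6:pt, 10:pt, 14:pt, 15:pt, 16:pt, 17:F, 18:F, 19:F, 20:F, 21:pt, 22:pt, 23:pt, 24:F, 25:F, 26:F, 27:F, 28:pt, 29:pt, 30:pt, 31:F, 32:F, 33:F, 34:F
edges: (17,0,has); (17,14,has); (17,16,has); (18,3,has); (18,14,has); (18,15,has); (19,10,has); (19,15,has); (19,16,has); (20,14,has); (20,15,has); (20,16,has); (24,0,has); (24,21,has); (24,23,has); (25,3,has); (25,21,has); (25,22,has); (26,6,has); (26,22,has); (26,23,has); (27,21,has); (27,22,has); (27,23,has); (31,0,has); (31,28,has); (31,30,has); (32,3,has); (32,28,has); (32,29,has); (33,10,has); (33,29,has); (33,30,has); (34,28,has); (34,29,has); (34,30,has)


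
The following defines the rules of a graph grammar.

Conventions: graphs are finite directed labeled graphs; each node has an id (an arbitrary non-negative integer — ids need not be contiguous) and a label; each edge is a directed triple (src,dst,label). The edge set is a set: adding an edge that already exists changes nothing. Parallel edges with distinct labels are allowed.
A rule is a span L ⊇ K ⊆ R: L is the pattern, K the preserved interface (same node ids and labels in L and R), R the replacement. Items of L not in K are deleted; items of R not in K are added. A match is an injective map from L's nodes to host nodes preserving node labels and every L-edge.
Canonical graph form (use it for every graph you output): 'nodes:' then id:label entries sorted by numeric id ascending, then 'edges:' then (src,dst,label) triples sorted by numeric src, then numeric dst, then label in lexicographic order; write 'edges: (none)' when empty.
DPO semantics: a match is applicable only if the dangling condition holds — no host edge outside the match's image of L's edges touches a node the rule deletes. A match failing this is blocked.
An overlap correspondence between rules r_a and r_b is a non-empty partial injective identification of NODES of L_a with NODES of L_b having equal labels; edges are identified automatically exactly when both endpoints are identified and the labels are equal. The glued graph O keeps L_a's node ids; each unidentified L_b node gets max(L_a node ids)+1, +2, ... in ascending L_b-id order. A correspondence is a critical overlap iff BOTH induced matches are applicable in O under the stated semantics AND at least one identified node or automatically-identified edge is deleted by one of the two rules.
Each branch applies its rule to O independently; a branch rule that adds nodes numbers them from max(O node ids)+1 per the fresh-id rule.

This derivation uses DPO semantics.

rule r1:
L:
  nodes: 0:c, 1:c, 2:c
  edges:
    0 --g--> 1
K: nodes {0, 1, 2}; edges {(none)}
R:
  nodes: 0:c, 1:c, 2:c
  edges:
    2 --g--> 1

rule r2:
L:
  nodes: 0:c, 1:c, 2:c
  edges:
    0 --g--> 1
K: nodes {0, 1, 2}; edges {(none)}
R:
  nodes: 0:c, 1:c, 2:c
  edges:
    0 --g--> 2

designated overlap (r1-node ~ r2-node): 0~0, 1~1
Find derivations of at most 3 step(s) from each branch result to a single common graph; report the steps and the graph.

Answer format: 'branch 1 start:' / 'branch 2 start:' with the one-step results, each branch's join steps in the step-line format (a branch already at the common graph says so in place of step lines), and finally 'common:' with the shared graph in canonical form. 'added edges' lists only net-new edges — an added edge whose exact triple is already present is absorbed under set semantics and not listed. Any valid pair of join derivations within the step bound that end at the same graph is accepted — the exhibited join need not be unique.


branch 1 start:
nodes: 0:c, 1:c, 2:c, 3:c
edges: (2,1,g)
branch 2 start:
nodes: 0:c, 1:c, 2:c, 3:c
edges: (0,3,g)
branch 1 step 1: rule r1; match: 0->2, 1->1, 2->0; deleted nodes (none); deleted edges (2,1,g); added nodes (none); added edges (0,1,g); result: nodes: 0:c, 1:c, 2:c, 3:c edges: (0,1,g)
branch 2 step 1: rule r2; match: 0->0, 1->3, 2->1; deleted nodes (none); deleted edges (0,3,g); added nodes (none); added edges (0,1,g); result: nodes: 0:c, 1:c, 2:c, 3:c edges: (0,1,g)
common:
nodes: 0:c, 1:c, 2:c, 3:c
edges: (0,1,g)


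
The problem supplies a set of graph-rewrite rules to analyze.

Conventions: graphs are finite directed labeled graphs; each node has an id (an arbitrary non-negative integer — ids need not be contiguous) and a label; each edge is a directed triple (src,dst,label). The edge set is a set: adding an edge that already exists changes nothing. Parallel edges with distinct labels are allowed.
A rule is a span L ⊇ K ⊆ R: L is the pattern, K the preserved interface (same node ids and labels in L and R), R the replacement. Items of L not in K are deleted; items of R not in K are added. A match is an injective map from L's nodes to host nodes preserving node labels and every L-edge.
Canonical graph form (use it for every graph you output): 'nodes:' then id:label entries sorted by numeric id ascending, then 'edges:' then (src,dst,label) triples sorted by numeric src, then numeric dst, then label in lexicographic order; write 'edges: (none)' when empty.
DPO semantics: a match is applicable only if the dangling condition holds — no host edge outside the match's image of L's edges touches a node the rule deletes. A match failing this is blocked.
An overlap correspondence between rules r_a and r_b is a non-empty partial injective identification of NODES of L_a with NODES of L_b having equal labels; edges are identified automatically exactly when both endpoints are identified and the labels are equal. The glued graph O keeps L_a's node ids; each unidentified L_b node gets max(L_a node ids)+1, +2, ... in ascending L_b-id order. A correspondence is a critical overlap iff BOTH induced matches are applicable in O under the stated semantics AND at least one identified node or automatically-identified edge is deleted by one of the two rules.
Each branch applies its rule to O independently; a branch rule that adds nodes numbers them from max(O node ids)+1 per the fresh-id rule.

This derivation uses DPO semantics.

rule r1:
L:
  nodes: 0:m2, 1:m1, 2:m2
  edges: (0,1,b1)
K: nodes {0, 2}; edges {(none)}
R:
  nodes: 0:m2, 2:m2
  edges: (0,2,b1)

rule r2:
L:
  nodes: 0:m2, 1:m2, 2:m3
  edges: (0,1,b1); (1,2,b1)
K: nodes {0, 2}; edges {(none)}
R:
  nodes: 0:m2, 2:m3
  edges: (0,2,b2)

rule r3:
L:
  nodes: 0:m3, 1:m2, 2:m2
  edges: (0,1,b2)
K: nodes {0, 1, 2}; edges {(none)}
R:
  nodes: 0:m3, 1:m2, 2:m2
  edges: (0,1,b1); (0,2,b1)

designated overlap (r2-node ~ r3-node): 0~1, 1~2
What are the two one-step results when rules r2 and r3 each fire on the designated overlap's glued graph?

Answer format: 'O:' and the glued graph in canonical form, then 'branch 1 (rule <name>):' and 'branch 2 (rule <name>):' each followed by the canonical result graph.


O:
nodes: 0:m2, 1:m2, 2:m3, 3:m3
edges: (0,1,b1); (1,2,b1); (3,0,b2)
branch 1 (rule r2):
nodes: 0:m2, 2:m3, 3:m3
edges: (0,2,b2); (3,0,b2)
branch 2 (rule r3):
nodes: 0:m2, 1:m2, 2:m3, 3:m3
edges: (0,1,b1); (1,2,b1); (3,0,b1); (3,1,b1)


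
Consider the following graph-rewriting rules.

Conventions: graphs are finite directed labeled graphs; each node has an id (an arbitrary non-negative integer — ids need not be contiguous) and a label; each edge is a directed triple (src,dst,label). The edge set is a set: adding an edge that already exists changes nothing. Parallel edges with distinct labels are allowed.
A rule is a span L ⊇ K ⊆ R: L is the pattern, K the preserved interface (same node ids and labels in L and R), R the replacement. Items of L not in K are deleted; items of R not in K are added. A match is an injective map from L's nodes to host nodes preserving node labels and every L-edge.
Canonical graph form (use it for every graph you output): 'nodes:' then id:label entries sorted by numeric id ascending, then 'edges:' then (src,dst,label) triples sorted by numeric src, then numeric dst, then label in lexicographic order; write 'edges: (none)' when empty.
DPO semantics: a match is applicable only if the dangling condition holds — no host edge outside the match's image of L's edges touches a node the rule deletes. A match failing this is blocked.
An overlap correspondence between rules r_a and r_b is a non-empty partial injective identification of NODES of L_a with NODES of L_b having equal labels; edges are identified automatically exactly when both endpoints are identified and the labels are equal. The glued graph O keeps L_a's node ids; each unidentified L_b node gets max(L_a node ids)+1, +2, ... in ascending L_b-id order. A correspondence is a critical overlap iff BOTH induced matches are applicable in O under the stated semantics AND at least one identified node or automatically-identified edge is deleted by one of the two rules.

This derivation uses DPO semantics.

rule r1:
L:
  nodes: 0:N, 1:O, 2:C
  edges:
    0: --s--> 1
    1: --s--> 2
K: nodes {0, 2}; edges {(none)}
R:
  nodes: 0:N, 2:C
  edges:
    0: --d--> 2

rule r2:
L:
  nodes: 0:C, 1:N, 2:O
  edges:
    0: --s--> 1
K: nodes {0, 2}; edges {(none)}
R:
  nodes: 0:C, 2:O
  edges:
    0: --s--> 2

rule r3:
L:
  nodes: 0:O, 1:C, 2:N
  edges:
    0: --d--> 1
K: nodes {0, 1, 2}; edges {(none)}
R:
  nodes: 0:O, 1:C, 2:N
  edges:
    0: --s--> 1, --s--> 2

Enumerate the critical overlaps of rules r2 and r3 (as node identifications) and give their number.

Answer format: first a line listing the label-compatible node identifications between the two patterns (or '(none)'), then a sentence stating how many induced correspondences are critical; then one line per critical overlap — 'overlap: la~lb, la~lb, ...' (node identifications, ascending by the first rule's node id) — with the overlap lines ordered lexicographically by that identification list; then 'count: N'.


label-compatible node identifications between L(r2) and L(r3): 0~1, 1~2, 2~0
4 of the induced correspondences are critical overlaps of r2 and r3.
overlap: 0~1, 1~2
overlap: 0~1, 1~2, 2~0
overlap: 1~2
overlap: 1~2, 2~0
count: 4


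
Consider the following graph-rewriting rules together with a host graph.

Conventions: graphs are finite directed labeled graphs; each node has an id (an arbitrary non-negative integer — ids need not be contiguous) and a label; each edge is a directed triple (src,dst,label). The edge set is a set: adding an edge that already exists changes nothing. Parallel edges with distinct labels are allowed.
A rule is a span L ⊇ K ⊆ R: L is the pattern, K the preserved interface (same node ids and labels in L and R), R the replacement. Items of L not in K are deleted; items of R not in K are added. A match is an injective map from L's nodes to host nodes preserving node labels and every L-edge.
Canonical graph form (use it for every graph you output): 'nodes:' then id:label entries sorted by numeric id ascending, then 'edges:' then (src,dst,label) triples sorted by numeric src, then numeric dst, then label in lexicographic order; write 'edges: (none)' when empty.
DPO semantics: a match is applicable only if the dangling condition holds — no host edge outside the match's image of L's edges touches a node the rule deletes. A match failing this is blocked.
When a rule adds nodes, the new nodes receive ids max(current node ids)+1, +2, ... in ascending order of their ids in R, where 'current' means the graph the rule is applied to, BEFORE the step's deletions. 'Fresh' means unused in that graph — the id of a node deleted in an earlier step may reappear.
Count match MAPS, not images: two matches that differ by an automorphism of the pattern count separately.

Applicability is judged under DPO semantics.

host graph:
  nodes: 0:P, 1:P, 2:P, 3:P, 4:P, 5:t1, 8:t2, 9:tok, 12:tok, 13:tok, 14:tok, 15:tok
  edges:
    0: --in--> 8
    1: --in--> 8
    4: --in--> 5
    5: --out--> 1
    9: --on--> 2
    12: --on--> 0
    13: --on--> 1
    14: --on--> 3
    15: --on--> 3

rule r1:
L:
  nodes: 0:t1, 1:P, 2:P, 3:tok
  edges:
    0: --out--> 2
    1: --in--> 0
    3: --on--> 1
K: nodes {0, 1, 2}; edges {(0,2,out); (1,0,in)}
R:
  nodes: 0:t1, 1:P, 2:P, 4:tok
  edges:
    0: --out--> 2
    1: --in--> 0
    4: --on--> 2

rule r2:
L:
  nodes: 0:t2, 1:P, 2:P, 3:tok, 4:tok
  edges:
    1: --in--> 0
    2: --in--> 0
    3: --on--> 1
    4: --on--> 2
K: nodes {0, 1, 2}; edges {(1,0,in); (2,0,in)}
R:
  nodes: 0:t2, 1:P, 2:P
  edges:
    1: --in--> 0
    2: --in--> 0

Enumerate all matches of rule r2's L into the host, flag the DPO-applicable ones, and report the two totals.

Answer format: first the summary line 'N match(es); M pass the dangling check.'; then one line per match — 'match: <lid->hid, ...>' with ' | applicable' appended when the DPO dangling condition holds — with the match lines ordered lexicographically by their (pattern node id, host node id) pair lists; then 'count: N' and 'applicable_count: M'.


2 match(es); 2 pass the dangling check.
match: 0->8, 1->0, 2->1, 3->12, 4->13 | applicable
match: 0->8, 1->1, 2->0, 3->13, 4->12 | applicable
count: 2
applicable_count: 2


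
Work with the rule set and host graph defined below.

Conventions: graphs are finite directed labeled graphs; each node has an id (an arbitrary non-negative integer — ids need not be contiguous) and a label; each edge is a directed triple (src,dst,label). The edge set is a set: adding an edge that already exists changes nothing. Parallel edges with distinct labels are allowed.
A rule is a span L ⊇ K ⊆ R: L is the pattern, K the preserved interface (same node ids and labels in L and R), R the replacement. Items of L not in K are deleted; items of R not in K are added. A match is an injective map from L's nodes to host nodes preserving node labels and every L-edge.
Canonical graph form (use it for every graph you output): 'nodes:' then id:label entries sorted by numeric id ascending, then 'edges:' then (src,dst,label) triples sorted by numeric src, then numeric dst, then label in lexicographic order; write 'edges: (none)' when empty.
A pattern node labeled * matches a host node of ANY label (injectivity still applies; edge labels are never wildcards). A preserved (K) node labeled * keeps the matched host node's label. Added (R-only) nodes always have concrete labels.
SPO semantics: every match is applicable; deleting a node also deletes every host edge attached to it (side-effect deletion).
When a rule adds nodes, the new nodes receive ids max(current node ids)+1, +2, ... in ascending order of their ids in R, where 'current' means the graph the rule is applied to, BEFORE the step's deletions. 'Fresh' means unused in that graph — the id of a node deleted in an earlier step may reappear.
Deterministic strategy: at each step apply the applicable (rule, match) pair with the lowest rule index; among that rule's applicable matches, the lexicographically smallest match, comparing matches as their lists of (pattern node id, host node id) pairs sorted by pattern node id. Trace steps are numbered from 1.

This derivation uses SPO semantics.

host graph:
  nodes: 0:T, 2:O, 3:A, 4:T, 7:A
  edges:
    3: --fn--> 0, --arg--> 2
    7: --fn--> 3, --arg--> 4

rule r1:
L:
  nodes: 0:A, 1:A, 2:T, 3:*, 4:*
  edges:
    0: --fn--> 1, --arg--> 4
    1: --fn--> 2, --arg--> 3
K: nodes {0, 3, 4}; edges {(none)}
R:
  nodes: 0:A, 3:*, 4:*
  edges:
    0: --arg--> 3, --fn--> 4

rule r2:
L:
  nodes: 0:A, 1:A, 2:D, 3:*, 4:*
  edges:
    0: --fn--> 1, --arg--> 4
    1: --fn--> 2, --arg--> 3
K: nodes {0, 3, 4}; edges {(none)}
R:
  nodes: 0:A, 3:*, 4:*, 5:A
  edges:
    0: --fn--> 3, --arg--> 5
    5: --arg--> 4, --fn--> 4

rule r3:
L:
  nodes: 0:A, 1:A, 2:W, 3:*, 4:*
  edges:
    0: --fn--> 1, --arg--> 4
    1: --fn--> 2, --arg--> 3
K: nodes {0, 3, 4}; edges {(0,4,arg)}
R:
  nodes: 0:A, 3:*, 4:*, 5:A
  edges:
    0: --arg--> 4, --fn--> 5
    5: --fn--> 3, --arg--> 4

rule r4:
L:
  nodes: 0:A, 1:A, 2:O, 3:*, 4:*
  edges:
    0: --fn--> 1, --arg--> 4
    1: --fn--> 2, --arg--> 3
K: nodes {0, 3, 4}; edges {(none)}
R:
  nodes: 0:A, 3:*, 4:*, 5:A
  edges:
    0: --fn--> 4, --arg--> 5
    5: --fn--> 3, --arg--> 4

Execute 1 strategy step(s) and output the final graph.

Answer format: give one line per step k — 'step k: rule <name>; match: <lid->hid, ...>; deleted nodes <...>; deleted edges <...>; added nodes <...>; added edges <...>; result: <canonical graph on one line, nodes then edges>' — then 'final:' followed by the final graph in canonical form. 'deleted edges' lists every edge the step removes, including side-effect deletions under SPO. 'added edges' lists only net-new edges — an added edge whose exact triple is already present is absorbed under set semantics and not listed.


step 1: rule r1; match: 0->7, 1->3, 2->0, 3->2, 4->4; deleted nodes 0, 3; deleted edges (3,0,fn); (3,2,arg); (7,3,fn); (7,4,arg); added nodes (none); added edges (7,2,arg); (7,4,fn); result: nodes: 2:O, 4:T, 7:A edges: (7,2,arg); (7,4,fn)
final:
nodes: 2:O, 4:T, 7:A
edges: (7,2,arg); (7,4,fn)


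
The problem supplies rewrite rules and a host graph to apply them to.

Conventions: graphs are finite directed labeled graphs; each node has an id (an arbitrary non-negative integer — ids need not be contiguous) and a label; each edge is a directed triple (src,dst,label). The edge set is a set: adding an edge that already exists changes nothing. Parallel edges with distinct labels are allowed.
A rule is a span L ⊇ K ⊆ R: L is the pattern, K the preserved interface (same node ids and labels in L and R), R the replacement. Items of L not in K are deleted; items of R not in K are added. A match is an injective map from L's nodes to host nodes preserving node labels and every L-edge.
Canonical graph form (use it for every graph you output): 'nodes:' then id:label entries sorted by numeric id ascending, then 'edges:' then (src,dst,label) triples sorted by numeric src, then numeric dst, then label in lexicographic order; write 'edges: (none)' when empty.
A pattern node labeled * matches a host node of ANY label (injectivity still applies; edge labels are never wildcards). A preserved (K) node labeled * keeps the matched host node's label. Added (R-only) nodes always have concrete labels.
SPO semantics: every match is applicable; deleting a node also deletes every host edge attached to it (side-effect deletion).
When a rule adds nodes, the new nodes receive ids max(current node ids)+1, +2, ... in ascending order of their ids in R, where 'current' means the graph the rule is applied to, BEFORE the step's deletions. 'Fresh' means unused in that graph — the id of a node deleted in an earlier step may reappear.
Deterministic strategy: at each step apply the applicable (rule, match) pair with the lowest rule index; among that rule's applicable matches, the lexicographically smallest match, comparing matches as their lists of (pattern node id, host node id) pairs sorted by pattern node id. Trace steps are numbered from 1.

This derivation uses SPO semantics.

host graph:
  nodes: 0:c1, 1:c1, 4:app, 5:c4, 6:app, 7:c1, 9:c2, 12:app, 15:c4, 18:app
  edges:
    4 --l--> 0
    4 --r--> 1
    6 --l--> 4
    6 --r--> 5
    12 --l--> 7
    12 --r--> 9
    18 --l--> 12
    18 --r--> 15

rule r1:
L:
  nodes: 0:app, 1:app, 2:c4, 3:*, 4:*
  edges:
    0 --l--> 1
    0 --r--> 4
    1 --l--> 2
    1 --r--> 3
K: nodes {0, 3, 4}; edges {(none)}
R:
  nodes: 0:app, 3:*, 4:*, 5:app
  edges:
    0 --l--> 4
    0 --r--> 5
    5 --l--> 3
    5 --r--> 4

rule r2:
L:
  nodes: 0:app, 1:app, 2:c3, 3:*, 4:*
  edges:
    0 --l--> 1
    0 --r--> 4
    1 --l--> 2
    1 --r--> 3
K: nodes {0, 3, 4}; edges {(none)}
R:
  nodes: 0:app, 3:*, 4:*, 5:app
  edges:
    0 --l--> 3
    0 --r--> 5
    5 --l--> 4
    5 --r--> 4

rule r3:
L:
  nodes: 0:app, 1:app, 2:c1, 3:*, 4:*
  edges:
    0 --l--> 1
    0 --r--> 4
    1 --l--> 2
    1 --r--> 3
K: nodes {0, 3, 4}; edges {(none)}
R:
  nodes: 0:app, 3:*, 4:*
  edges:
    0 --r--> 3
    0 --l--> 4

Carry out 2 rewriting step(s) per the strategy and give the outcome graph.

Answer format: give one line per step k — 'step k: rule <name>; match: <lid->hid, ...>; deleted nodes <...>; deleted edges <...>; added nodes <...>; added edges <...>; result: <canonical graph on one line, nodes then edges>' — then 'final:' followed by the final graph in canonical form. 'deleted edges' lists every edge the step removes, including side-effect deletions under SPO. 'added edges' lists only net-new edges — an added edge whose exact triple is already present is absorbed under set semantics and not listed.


step 1: rule r3; match: 0->6, 1->4, 2->0, 3->1, 4->5; deleted nodes 0, 4; deleted edges (4,0,l); (4,1,r); (6,4,l); (6,5,r); added nodes (none); added edges (6,1,r); (6,5,l); result: nodes: 1:c1, 5:c4, 6:app, 7:c1, 9:c2, 12:app, 15:c4, 18:app edges: (6,1,r); (6,5,l); (12,7,l); (12,9,r); (18,12,l); (18,15,r)
step 2: rule r3; match: 0->18, 1->12, 2->7, 3->9, 4->15; deleted nodes 7, 12; deleted edges (12,7,l); (12,9,r); (18,12,l); (18,15,r); added nodes (none); added edges (18,9,r); (18,15,l); result: nodes: 1:c1, 5:c4, 6:app, 9:c2, 15:c4, 18:app edges: (6,1,r); (6,5,l); (18,9,r); (18,15,l)
final:
nodes: 1:c1, 5:c4, 6:app, 9:c2, 15:c4, 18:app
edges: (6,1,r); (6,5,l); (18,9,r); (18,15,l)


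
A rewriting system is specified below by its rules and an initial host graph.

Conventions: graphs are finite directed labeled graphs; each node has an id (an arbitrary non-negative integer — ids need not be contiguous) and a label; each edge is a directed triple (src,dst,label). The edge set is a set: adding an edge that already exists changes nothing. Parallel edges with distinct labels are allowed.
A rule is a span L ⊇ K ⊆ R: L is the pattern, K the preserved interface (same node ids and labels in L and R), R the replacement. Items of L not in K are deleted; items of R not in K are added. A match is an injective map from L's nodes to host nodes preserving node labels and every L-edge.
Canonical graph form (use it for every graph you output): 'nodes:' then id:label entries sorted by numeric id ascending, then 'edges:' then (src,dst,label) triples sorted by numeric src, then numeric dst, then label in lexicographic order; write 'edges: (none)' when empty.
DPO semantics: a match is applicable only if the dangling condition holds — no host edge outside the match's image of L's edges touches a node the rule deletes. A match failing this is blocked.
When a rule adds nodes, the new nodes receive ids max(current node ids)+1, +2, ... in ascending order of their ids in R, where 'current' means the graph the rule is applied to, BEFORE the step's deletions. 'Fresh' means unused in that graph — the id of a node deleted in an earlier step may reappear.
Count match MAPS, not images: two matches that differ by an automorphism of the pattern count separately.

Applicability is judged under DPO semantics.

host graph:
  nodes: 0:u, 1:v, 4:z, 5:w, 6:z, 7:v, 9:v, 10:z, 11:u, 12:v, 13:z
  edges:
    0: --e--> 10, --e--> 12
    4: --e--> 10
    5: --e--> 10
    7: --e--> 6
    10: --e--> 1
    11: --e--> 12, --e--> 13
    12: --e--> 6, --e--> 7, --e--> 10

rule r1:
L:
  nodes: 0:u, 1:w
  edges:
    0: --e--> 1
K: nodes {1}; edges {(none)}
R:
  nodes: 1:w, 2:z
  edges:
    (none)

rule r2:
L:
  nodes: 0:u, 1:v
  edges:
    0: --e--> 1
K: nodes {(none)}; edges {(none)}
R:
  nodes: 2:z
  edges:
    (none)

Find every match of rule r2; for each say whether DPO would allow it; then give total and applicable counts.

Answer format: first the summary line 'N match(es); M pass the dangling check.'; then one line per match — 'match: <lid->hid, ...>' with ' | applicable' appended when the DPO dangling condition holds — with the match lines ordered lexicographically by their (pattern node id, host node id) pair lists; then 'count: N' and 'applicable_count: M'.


2 match(es); 0 pass the dangling check.
match: 0->0, 1->12
match: 0->11, 1->12
count: 2
applicable_count: 0
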